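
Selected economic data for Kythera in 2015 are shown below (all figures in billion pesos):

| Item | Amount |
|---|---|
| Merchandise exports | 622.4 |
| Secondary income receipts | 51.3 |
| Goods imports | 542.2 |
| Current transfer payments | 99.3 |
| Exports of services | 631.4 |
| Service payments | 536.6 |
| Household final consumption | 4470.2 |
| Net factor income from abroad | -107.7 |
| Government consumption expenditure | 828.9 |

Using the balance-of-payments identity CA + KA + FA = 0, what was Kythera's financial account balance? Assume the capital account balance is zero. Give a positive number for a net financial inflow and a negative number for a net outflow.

Goods balance = 622.4 - 542.2 = 80.2
Services balance = 631.4 - 536.6 = 94.8
Trade balance (goods + services) = 80.2 + 94.8 = 175.0
Net primary income = -107.7
Net secondary income = 51.3 - 99.3 = -48.0
Current account = 175.0 + (-107.7) + (-48.0) = 19.3
Financial account = -(19.3) = -19.3

-19.3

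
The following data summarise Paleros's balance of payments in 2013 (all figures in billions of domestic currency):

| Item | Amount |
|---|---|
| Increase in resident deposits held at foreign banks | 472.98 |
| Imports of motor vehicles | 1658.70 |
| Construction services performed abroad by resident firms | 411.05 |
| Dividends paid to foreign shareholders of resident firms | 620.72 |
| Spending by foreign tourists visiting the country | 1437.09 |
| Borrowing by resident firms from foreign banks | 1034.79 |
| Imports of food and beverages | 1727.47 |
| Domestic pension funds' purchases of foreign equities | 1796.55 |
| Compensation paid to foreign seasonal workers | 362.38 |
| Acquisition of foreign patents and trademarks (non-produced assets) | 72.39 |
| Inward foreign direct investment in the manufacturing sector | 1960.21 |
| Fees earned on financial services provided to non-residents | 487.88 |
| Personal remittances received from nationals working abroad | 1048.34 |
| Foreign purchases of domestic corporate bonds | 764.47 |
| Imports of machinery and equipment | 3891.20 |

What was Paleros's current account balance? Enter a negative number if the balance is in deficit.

-4876.11

Goods: -1727.47 - 1658.70 - 3891.20 = -7277.37
Services: 411.05 + 487.88 + 1437.09 = 2336.02
Primary income: -362.38 - 620.72 = -983.10
Secondary income: 1048.34
Current account = (-7277.37) + 2336.02 + (-983.10) + 1048.34 = -4876.11
(Excluded from the current account — financial account: increase in resident deposits held at foreign banks 472.98, borrowing by resident firms from foreign banks 1034.79, domestic pension funds' purchases of foreign equities 1796.55, inward foreign direct investment in the manufacturing sector 1960.21, foreign purchases of domestic corporate bonds 764.47; capital account: acquisition of foreign patents and trademarks (non-produced assets) 72.39.)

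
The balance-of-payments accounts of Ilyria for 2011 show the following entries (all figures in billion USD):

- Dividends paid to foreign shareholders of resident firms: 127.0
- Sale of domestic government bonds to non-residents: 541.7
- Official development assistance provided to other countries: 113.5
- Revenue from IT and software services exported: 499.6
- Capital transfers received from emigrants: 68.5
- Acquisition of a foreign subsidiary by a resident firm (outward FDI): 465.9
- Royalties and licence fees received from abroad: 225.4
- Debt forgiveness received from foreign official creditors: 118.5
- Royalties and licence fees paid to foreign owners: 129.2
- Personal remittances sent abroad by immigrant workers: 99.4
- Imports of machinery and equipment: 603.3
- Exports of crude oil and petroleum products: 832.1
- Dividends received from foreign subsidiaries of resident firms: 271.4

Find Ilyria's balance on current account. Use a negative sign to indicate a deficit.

756.1

Goods: -603.3 + 832.1 = 228.8
Services: 225.4 - 129.2 + 499.6 = 595.8
Primary income: -127.0 + 271.4 = 144.4
Secondary income: -113.5 - 99.4 = -212.9
Current account = 228.8 + 595.8 + 144.4 + (-212.9) = 756.1
(Excluded from the current account — financial account: sale of domestic government bonds to non-residents 541.7, acquisition of a foreign subsidiary by a resident firm (outward FDI) 465.9; capital account: capital transfers received from emigrants 68.5, debt forgiveness received from foreign official creditors 118.5.)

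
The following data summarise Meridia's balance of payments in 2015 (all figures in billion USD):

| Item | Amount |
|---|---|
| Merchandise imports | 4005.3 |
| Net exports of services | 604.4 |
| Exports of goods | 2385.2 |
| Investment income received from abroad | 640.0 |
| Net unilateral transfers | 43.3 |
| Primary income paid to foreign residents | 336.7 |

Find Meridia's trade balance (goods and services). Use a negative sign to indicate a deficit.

Goods balance = 2385.2 - 4005.3 = -1620.1
Services balance = 604.4
Trade balance (goods + services) = -1620.1 + 604.4 = -1015.7

-1015.7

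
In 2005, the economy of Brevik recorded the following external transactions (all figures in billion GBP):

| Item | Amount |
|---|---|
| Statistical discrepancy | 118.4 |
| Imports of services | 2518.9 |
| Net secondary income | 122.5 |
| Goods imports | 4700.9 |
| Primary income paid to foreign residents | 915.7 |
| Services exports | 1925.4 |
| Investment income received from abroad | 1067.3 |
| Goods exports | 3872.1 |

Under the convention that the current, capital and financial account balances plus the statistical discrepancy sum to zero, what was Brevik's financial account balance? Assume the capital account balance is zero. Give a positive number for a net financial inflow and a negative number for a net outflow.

1029.8

Goods balance = 3872.1 - 4700.9 = -828.8
Services balance = 1925.4 - 2518.9 = -593.5
Trade balance (goods + services) = -828.8 + (-593.5) = -1422.3
Net primary income = 1067.3 - 915.7 = 151.6
Net secondary income = 122.5
Current account = -1422.3 + 151.6 + 122.5 = -1148.2
Financial account = -(-1148.2 + 118.4) = 1029.8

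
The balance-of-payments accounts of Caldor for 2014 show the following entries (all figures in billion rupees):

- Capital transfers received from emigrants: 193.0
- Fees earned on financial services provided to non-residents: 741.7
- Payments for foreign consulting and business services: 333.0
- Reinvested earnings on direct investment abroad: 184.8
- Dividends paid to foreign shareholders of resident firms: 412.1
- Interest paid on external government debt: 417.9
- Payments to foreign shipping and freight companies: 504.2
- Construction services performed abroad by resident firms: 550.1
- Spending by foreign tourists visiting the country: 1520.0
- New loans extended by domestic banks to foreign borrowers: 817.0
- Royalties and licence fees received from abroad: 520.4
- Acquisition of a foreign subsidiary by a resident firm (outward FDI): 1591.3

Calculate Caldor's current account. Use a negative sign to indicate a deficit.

Services: 520.4 + 1520.0 + 550.1 - 504.2 - 333.0 + 741.7 = 2495.0
Primary income: -417.9 + 184.8 - 412.1 = -645.2
Current account = 2495.0 + (-645.2) = 1849.8
(Excluded from the current account — capital account: capital transfers received from emigrants 193.0; financial account: new loans extended by domestic banks to foreign borrowers 817.0, acquisition of a foreign subsidiary by a resident firm (outward FDI) 1591.3.)

1849.8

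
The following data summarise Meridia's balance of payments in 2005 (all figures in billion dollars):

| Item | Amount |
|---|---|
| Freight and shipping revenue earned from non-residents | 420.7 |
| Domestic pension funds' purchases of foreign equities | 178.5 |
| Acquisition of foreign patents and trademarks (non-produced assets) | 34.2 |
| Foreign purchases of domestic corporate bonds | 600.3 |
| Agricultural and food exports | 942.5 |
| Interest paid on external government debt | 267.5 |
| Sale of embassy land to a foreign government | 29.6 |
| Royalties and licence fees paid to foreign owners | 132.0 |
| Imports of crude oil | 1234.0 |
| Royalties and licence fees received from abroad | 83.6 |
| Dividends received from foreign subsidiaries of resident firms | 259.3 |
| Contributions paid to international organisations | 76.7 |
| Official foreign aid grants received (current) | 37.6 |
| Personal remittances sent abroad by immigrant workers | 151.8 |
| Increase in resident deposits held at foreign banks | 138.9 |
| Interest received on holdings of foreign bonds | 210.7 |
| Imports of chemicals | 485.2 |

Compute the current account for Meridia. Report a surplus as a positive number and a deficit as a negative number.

-392.8

Goods: -485.2 - 1234.0 + 942.5 = -776.7
Services: -132.0 + 420.7 + 83.6 = 372.3
Primary income: -267.5 + 259.3 + 210.7 = 202.5
Secondary income: -76.7 - 151.8 + 37.6 = -190.9
Current account = (-776.7) + 372.3 + 202.5 + (-190.9) = -392.8
(Excluded from the current account — financial account: domestic pension funds' purchases of foreign equities 178.5, foreign purchases of domestic corporate bonds 600.3, increase in resident deposits held at foreign banks 138.9; capital account: acquisition of foreign patents and trademarks (non-produced assets) 34.2, sale of embassy land to a foreign government 29.6.)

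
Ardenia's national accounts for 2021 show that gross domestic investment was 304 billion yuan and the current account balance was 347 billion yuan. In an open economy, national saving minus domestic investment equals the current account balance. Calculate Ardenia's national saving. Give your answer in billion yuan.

651

S = I + CA = 304 + 347 = 651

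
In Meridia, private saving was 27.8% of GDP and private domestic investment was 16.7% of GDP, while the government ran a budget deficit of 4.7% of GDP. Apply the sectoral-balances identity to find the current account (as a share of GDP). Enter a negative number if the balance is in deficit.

By the sectoral-balances identity, CA = (S_private - I) + (T - G).
Private balance = 27.8 - 16.7 = 11.1
Government balance (T - G) = -4.7
CA = 11.1 + (-4.7) = 6.4

6.4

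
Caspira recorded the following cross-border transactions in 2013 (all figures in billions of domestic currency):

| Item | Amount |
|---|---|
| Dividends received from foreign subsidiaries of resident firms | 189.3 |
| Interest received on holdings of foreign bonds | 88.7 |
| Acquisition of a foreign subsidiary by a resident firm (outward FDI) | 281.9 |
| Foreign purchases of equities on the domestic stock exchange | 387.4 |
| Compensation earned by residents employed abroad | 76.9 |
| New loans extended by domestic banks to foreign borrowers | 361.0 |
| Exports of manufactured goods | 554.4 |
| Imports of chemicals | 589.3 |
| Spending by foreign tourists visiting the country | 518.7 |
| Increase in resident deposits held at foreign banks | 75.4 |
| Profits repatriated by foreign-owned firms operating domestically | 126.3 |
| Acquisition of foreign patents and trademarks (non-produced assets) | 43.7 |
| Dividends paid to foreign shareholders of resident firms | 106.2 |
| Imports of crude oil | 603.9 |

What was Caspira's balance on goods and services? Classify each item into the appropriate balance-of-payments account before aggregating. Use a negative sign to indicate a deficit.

Goods: -589.3 - 603.9 + 554.4 = -638.8
Services: 518.7
Trade balance = -638.8 + 518.7 = -120.1
(Excluded from the trade balance — primary income: dividends received from foreign subsidiaries of resident firms 189.3, interest received on holdings of foreign bonds 88.7, compensation earned by residents employed abroad 76.9, profits repatriated by foreign-owned firms operating domestically 126.3, dividends paid to foreign shareholders of resident firms 106.2; financial account: acquisition of a foreign subsidiary by a resident firm (outward FDI) 281.9, foreign purchases of equities on the domestic stock exchange 387.4, new loans extended by domestic banks to foreign borrowers 361.0, increase in resident deposits held at foreign banks 75.4; capital account: acquisition of foreign patents and trademarks (non-produced assets) 43.7.)

-120.1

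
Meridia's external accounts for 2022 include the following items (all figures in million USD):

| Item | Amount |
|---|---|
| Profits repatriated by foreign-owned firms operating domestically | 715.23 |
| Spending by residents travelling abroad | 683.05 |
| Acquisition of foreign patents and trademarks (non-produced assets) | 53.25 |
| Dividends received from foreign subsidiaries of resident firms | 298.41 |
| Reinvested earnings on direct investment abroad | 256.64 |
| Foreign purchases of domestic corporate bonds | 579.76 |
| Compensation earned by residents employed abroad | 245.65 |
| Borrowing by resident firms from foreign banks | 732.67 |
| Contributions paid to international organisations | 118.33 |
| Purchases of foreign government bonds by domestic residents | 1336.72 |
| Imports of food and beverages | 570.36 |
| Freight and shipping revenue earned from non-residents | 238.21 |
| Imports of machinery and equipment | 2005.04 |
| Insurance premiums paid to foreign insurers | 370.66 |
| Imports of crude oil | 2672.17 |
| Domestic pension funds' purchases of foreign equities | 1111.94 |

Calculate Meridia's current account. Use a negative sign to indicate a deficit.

-6095.93

Goods: -2672.17 - 2005.04 - 570.36 = -5247.57
Services: -370.66 - 683.05 + 238.21 = -815.50
Primary income: 245.65 - 715.23 + 298.41 + 256.64 = 85.47
Secondary income: -118.33
Current account = (-5247.57) + (-815.50) + 85.47 + (-118.33) = -6095.93
(Excluded from the current account — capital account: acquisition of foreign patents and trademarks (non-produced assets) 53.25; financial account: foreign purchases of domestic corporate bonds 579.76, borrowing by resident firms from foreign banks 732.67, purchases of foreign government bonds by domestic residents 1336.72, domestic pension funds' purchases of foreign equities 1111.94.)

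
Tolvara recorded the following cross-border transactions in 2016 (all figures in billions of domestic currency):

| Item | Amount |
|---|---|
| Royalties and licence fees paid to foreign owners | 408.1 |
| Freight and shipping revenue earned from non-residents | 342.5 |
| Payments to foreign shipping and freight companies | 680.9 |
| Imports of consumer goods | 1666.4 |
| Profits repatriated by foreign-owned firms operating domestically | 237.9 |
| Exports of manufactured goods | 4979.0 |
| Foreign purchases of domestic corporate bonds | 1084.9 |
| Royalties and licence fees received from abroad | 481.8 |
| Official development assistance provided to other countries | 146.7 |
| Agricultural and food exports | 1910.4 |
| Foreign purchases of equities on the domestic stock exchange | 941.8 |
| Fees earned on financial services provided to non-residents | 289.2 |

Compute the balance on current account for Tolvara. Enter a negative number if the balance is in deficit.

Goods: 4979.0 - 1666.4 + 1910.4 = 5223.0
Services: 342.5 + 289.2 - 680.9 - 408.1 + 481.8 = 24.5
Primary income: -237.9
Secondary income: -146.7
Current account = 5223.0 + 24.5 + (-237.9) + (-146.7) = 4862.9
(Excluded from the current account — financial account: foreign purchases of domestic corporate bonds 1084.9, foreign purchases of equities on the domestic stock exchange 941.8.)

4862.9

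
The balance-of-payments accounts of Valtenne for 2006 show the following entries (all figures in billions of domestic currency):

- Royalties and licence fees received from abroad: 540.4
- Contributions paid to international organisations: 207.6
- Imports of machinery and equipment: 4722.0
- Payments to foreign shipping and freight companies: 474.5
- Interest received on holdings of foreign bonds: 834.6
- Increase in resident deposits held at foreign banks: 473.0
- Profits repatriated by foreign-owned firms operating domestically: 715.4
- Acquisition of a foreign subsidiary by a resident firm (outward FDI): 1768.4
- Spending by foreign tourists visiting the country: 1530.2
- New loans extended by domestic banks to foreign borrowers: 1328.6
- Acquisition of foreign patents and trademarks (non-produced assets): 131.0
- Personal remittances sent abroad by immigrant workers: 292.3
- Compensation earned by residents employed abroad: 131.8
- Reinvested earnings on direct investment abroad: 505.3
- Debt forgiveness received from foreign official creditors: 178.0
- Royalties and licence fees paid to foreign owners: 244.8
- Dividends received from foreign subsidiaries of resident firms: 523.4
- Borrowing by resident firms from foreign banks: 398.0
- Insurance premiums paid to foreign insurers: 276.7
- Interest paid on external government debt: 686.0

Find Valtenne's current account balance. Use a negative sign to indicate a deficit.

-3553.6

Goods: -4722.0
Services: -244.8 + 540.4 + 1530.2 - 276.7 - 474.5 = 1074.6
Primary income: 834.6 + 131.8 - 715.4 + 523.4 - 686.0 + 505.3 = 593.7
Secondary income: -292.3 - 207.6 = -499.9
Current account = (-4722.0) + 1074.6 + 593.7 + (-499.9) = -3553.6
(Excluded from the current account — financial account: increase in resident deposits held at foreign banks 473.0, acquisition of a foreign subsidiary by a resident firm (outward FDI) 1768.4, new loans extended by domestic banks to foreign borrowers 1328.6, borrowing by resident firms from foreign banks 398.0; capital account: acquisition of foreign patents and trademarks (non-produced assets) 131.0, debt forgiveness received from foreign official creditors 178.0.)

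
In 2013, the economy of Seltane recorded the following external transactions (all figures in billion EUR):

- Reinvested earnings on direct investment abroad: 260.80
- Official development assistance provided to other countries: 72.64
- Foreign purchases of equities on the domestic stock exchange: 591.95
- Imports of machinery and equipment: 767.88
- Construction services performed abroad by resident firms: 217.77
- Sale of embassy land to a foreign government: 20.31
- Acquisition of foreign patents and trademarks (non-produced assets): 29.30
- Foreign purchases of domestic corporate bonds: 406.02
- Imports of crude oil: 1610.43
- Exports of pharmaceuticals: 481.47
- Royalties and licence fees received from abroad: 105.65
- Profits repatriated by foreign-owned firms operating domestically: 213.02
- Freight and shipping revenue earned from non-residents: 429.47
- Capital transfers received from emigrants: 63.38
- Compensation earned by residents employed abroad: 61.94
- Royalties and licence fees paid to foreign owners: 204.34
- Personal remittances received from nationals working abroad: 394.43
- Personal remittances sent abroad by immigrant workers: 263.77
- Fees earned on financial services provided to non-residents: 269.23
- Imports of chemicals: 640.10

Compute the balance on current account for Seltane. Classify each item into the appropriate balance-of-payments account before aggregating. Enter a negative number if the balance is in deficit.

Goods: -640.10 - 1610.43 - 767.88 + 481.47 = -2536.94
Services: 269.23 + 217.77 + 429.47 + 105.65 - 204.34 = 817.78
Primary income: 260.80 + 61.94 - 213.02 = 109.72
Secondary income: 394.43 - 72.64 - 263.77 = 58.02
Current account = (-2536.94) + 817.78 + 109.72 + 58.02 = -1551.42
(Excluded from the current account — financial account: foreign purchases of equities on the domestic stock exchange 591.95, foreign purchases of domestic corporate bonds 406.02; capital account: sale of embassy land to a foreign government 20.31, acquisition of foreign patents and trademarks (non-produced assets) 29.30, capital transfers received from emigrants 63.38.)

-1551.42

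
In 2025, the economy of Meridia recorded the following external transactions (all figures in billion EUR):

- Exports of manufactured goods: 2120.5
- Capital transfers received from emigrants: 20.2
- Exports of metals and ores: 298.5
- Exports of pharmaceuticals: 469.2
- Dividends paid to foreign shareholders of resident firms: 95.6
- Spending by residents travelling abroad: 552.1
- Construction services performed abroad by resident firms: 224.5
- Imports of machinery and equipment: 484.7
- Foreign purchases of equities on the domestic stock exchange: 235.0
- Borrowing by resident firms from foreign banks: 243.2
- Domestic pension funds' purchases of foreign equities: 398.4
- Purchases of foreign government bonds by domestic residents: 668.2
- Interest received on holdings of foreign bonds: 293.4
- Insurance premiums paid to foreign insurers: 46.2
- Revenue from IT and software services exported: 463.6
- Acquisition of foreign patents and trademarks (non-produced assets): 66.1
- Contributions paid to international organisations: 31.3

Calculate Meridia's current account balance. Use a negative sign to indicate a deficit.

2659.8

Goods: 2120.5 + 469.2 - 484.7 + 298.5 = 2403.5
Services: 463.6 + 224.5 - 552.1 - 46.2 = 89.8
Primary income: 293.4 - 95.6 = 197.8
Secondary income: -31.3
Current account = 2403.5 + 89.8 + 197.8 + (-31.3) = 2659.8
(Excluded from the current account — capital account: capital transfers received from emigrants 20.2, acquisition of foreign patents and trademarks (non-produced assets) 66.1; financial account: foreign purchases of equities on the domestic stock exchange 235.0, borrowing by resident firms from foreign banks 243.2, domestic pension funds' purchases of foreign equities 398.4, purchases of foreign government bonds by domestic residents 668.2.)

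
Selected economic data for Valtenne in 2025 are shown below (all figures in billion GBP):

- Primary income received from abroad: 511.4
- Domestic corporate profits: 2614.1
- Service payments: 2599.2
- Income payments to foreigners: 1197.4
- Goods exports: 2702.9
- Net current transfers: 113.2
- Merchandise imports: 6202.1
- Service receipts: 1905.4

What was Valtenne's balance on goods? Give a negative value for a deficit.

Goods balance = 2702.9 - 6202.1 = -3499.2

-3499.2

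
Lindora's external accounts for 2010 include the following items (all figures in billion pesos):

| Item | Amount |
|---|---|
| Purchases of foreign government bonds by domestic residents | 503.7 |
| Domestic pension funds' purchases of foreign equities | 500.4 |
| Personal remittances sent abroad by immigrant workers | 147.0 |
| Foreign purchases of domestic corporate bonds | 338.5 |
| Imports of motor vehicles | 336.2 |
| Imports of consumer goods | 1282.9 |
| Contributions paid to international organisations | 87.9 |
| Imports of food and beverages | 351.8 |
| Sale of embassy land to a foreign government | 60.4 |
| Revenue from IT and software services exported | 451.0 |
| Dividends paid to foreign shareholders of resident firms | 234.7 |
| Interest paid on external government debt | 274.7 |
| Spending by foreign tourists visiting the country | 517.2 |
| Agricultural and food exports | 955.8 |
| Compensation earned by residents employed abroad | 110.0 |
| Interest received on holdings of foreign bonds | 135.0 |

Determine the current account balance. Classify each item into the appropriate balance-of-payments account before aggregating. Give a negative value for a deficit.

Goods: -1282.9 - 351.8 - 336.2 + 955.8 = -1015.1
Services: 451.0 + 517.2 = 968.2
Primary income: 110.0 - 274.7 - 234.7 + 135.0 = -264.4
Secondary income: -87.9 - 147.0 = -234.9
Current account = (-1015.1) + 968.2 + (-264.4) + (-234.9) = -546.2
(Excluded from the current account — financial account: purchases of foreign government bonds by domestic residents 503.7, domestic pension funds' purchases of foreign equities 500.4, foreign purchases of domestic corporate bonds 338.5; capital account: sale of embassy land to a foreign government 60.4.)

-546.2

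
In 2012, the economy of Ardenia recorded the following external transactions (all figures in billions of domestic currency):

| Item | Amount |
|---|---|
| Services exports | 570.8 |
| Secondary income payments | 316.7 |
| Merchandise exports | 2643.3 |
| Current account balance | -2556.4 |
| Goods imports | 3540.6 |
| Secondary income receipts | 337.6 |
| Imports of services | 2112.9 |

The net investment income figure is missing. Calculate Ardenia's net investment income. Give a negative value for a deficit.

-137.9

Current account = goods balance + services balance + net primary income + net secondary income
Sum of the known components = -2418.5
Net investment income = CA - (known components) = -2556.4 - (-2418.5) = -137.9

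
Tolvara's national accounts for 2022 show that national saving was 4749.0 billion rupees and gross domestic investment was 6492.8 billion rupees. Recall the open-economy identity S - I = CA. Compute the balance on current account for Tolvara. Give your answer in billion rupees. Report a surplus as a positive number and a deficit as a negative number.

-1743.8

CA = S - I = 4749.0 - 6492.8 = -1743.8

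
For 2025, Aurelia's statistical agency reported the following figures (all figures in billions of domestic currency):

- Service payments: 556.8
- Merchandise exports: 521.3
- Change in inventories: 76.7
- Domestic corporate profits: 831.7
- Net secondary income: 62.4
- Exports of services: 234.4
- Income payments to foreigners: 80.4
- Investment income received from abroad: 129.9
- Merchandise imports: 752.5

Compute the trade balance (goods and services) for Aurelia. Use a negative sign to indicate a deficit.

Goods balance = 521.3 - 752.5 = -231.2
Services balance = 234.4 - 556.8 = -322.4
Trade balance (goods + services) = -231.2 + (-322.4) = -553.6

-553.6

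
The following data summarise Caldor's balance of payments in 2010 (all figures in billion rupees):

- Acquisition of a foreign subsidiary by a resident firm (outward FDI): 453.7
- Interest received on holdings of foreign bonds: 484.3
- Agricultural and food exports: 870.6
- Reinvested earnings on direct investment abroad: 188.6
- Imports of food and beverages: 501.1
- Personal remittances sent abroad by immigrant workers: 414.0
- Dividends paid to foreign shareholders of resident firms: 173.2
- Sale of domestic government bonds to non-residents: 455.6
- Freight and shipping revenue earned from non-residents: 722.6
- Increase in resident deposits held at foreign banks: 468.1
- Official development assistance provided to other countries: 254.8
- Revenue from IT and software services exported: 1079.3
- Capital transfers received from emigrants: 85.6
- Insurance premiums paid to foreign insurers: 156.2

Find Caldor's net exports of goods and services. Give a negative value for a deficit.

Goods: 870.6 - 501.1 = 369.5
Services: -156.2 + 722.6 + 1079.3 = 1645.7
Trade balance = 369.5 + 1645.7 = 2015.2
(Excluded from the trade balance — financial account: acquisition of a foreign subsidiary by a resident firm (outward FDI) 453.7, sale of domestic government bonds to non-residents 455.6, increase in resident deposits held at foreign banks 468.1; primary income: interest received on holdings of foreign bonds 484.3, reinvested earnings on direct investment abroad 188.6, dividends paid to foreign shareholders of resident firms 173.2; secondary income: personal remittances sent abroad by immigrant workers 414.0, official development assistance provided to other countries 254.8; capital account: capital transfers received from emigrants 85.6.)

2015.2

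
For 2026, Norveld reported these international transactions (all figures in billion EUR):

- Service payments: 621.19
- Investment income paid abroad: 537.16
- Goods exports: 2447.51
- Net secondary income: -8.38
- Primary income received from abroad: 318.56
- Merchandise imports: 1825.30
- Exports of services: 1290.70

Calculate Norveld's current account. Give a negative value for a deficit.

Goods balance = 2447.51 - 1825.30 = 622.21
Services balance = 1290.70 - 621.19 = 669.51
Trade balance (goods + services) = 622.21 + 669.51 = 1291.72
Net primary income = 318.56 - 537.16 = -218.60
Net secondary income = -8.38
Current account = 1291.72 + (-218.60) + (-8.38) = 1064.74

1064.74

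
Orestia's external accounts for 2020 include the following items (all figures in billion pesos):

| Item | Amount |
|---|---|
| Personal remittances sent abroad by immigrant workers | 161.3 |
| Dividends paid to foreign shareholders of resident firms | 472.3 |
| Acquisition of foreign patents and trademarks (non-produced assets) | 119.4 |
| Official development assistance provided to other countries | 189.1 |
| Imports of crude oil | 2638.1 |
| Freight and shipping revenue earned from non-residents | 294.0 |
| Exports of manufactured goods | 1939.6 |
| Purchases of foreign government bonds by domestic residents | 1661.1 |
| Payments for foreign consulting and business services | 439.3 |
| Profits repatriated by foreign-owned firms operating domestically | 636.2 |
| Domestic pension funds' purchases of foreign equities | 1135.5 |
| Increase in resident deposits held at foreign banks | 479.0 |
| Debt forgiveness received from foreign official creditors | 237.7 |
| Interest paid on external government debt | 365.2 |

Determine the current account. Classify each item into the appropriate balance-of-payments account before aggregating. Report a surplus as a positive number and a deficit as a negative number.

-2667.9

Goods: 1939.6 - 2638.1 = -698.5
Services: -439.3 + 294.0 = -145.3
Primary income: -365.2 - 636.2 - 472.3 = -1473.7
Secondary income: -161.3 - 189.1 = -350.4
Current account = (-698.5) + (-145.3) + (-1473.7) + (-350.4) = -2667.9
(Excluded from the current account — capital account: acquisition of foreign patents and trademarks (non-produced assets) 119.4, debt forgiveness received from foreign official creditors 237.7; financial account: purchases of foreign government bonds by domestic residents 1661.1, domestic pension funds' purchases of foreign equities 1135.5, increase in resident deposits held at foreign banks 479.0.)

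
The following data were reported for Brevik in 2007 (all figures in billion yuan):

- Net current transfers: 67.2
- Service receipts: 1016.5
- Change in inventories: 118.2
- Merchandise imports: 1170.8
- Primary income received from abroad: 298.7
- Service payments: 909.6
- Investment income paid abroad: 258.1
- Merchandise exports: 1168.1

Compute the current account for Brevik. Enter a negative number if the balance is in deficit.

Goods balance = 1168.1 - 1170.8 = -2.7
Services balance = 1016.5 - 909.6 = 106.9
Trade balance (goods + services) = -2.7 + 106.9 = 104.2
Net primary income = 298.7 - 258.1 = 40.6
Net secondary income = 67.2
Current account = 104.2 + 40.6 + 67.2 = 212.0

212.0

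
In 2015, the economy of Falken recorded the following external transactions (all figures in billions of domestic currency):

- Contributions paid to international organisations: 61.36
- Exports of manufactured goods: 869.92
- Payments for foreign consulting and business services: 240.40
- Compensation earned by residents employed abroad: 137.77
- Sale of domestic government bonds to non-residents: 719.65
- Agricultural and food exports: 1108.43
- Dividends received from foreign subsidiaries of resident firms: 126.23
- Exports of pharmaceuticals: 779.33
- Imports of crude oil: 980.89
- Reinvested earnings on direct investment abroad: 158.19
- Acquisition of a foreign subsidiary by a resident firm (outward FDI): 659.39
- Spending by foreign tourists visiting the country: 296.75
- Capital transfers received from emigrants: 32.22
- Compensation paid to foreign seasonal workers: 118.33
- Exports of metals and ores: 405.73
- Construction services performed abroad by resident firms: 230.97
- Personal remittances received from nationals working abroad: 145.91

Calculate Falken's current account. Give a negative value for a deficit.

2858.25

Goods: 405.73 + 869.92 - 980.89 + 779.33 + 1108.43 = 2182.52
Services: -240.40 + 296.75 + 230.97 = 287.32
Primary income: 158.19 - 118.33 + 126.23 + 137.77 = 303.86
Secondary income: 145.91 - 61.36 = 84.55
Current account = 2182.52 + 287.32 + 303.86 + 84.55 = 2858.25
(Excluded from the current account — financial account: sale of domestic government bonds to non-residents 719.65, acquisition of a foreign subsidiary by a resident firm (outward FDI) 659.39; capital account: capital transfers received from emigrants 32.22.)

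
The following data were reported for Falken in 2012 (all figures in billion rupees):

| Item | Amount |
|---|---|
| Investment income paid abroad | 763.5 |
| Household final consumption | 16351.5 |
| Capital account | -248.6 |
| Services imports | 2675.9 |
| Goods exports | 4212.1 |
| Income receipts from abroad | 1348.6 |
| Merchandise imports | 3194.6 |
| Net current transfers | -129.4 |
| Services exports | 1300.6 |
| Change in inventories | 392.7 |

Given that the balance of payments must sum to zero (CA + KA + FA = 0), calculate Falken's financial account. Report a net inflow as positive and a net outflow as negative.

150.7

Goods balance = 4212.1 - 3194.6 = 1017.5
Services balance = 1300.6 - 2675.9 = -1375.3
Trade balance (goods + services) = 1017.5 + (-1375.3) = -357.8
Net primary income = 1348.6 - 763.5 = 585.1
Net secondary income = -129.4
Current account = -357.8 + 585.1 + (-129.4) = 97.9
Financial account = -(97.9 + (-248.6)) = 150.7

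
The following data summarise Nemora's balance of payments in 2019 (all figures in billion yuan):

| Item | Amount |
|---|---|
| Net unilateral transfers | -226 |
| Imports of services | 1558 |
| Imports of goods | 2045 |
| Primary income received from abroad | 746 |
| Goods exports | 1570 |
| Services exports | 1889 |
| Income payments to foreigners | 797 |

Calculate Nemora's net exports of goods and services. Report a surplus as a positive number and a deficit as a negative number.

-144

Goods balance = 1570 - 2045 = -475
Services balance = 1889 - 1558 = 331
Trade balance (goods + services) = -475 + 331 = -144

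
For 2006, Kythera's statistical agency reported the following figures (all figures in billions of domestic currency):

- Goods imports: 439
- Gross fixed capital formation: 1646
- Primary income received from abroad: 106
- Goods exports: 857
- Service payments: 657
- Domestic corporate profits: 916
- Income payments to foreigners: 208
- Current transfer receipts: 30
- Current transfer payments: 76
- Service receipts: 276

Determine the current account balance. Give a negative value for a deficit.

-111

Goods balance = 857 - 439 = 418
Services balance = 276 - 657 = -381
Trade balance (goods + services) = 418 + (-381) = 37
Net primary income = 106 - 208 = -102
Net secondary income = 30 - 76 = -46
Current account = 37 + (-102) + (-46) = -111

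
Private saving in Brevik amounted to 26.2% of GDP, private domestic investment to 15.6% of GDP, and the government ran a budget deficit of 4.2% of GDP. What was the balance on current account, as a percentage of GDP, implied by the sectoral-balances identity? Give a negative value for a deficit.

6.4

By the sectoral-balances identity, CA = (S_private - I) + (T - G).
Private balance = 26.2 - 15.6 = 10.6
Government balance (T - G) = -4.2
CA = 10.6 + (-4.2) = 6.4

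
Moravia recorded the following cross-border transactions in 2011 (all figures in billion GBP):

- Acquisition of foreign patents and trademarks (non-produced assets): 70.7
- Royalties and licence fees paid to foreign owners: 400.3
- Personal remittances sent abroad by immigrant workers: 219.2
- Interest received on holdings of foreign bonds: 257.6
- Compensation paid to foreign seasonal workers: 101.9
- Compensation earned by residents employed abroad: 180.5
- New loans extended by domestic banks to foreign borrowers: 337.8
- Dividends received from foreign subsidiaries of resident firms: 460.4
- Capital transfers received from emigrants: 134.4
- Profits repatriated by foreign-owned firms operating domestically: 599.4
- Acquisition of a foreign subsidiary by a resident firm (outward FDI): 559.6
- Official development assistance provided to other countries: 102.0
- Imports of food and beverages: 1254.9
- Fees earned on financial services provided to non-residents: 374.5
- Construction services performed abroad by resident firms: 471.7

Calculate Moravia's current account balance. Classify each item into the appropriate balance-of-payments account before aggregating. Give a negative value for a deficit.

Goods: -1254.9
Services: 471.7 + 374.5 - 400.3 = 445.9
Primary income: -101.9 + 460.4 - 599.4 + 257.6 + 180.5 = 197.2
Secondary income: -219.2 - 102.0 = -321.2
Current account = (-1254.9) + 445.9 + 197.2 + (-321.2) = -933.0
(Excluded from the current account — capital account: acquisition of foreign patents and trademarks (non-produced assets) 70.7, capital transfers received from emigrants 134.4; financial account: new loans extended by domestic banks to foreign borrowers 337.8, acquisition of a foreign subsidiary by a resident firm (outward FDI) 559.6.)

-933.0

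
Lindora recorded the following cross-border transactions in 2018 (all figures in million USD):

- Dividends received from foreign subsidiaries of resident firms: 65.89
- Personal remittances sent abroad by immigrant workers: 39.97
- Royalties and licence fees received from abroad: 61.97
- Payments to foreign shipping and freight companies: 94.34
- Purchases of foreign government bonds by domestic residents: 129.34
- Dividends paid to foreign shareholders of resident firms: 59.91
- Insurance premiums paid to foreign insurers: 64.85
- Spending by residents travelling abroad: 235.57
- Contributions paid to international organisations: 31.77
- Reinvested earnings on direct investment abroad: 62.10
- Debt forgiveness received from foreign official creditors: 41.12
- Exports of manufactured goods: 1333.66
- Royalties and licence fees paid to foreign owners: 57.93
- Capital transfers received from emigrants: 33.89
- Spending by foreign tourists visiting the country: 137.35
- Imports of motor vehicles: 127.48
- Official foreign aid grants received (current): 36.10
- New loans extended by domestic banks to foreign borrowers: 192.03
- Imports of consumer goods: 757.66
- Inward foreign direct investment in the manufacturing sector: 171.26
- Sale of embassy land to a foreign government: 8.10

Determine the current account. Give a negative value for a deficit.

227.59

Goods: 1333.66 - 127.48 - 757.66 = 448.52
Services: 61.97 - 235.57 - 64.85 - 94.34 - 57.93 + 137.35 = -253.37
Primary income: 62.10 - 59.91 + 65.89 = 68.08
Secondary income: 36.10 - 39.97 - 31.77 = -35.64
Current account = 448.52 + (-253.37) + 68.08 + (-35.64) = 227.59
(Excluded from the current account — financial account: purchases of foreign government bonds by domestic residents 129.34, new loans extended by domestic banks to foreign borrowers 192.03, inward foreign direct investment in the manufacturing sector 171.26; capital account: debt forgiveness received from foreign official creditors 41.12, capital transfers received from emigrants 33.89, sale of embassy land to a foreign government 8.10.)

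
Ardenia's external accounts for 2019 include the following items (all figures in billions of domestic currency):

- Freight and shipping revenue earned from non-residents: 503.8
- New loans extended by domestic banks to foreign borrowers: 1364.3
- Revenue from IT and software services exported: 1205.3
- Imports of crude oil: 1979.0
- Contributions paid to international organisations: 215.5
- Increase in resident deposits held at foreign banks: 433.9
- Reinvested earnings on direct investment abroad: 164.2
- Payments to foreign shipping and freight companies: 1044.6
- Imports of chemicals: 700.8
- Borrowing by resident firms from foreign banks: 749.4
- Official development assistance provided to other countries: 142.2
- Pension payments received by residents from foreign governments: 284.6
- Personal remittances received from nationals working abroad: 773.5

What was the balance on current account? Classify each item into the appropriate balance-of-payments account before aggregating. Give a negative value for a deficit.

Goods: -700.8 - 1979.0 = -2679.8
Services: 1205.3 - 1044.6 + 503.8 = 664.5
Primary income: 164.2
Secondary income: 284.6 + 773.5 - 142.2 - 215.5 = 700.4
Current account = (-2679.8) + 664.5 + 164.2 + 700.4 = -1150.7
(Excluded from the current account — financial account: new loans extended by domestic banks to foreign borrowers 1364.3, increase in resident deposits held at foreign banks 433.9, borrowing by resident firms from foreign banks 749.4.)

-1150.7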